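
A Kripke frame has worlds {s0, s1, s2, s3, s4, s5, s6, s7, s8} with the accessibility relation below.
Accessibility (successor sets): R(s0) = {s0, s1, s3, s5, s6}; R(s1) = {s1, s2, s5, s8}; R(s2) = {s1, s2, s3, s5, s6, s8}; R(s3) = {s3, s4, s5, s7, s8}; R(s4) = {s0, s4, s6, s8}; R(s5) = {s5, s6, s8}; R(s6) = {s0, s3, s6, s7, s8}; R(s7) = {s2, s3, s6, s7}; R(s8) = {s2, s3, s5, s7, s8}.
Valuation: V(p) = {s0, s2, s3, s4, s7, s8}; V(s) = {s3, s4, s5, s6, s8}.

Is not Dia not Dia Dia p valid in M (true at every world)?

Let φ = not Dia not Dia Dia p. Evaluate φ at each world:
  s0 (successors {s0, s1, s3, s5, s6}): φ is true.
  s1 (successors {s1, s2, s5, s8}): φ is true.
  s2 (successors {s1, s2, s3, s5, s6, s8}): φ is true.
  s3 (successors {s3, s4, s5, s7, s8}): φ is true.
  s4 (successors {s0, s4, s6, s8}): φ is true.
  s5 (successors {s5, s6, s8}): φ is true.
  s6 (successors {s0, s3, s6, s7, s8}): φ is true.
  s7 (successors {s2, s3, s6, s7}): φ is true.
  s8 (successors {s2, s3, s5, s7, s8}): φ is true.
For instance, at s0:
  At s0: Dia not Dia Dia p is false, so not Dia not Dia Dia p is true.
    At s0: Dia not Dia Dia p requires not Dia Dia p at some successor in {s0, s1, s3, s5, s6}.
      At s0: not Dia Dia p is false.
      At s1: not Dia Dia p is false.
      At s3: not Dia Dia p is false.
      At s5: not Dia Dia p is false.
      At s6: not Dia Dia p is false.
    So Dia not Dia Dia p is false at s0.

Yes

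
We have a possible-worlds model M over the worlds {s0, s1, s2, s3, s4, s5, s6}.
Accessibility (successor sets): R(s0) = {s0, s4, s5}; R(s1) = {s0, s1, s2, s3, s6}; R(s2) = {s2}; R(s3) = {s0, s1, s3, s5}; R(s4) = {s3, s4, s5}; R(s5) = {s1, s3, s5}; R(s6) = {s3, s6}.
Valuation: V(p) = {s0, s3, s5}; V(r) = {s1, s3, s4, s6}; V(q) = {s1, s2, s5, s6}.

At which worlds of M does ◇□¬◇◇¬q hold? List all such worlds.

s1, s2

Let φ = ◇□¬◇◇¬q. Evaluate φ at each world:
  s0 (successors {s0, s4, s5}): φ is false.
  s1 (successors {s0, s1, s2, s3, s6}): φ is true.
  s2 (successors {s2}): φ is true.
  s3 (successors {s0, s1, s3, s5}): φ is false.
  s4 (successors {s3, s4, s5}): φ is false.
  s5 (successors {s1, s3, s5}): φ is false.
  s6 (successors {s3, s6}): φ is false.
For instance, at s5:
  At s5: ◇□¬◇◇¬q requires □¬◇◇¬q at some successor in {s1, s3, s5}.
    At s1: □¬◇◇¬q is false.
    At s3: □¬◇◇¬q is false.
    At s5: □¬◇◇¬q is false.
  So ◇□¬◇◇¬q is false at s5.
Satisfying worlds: {s1, s2}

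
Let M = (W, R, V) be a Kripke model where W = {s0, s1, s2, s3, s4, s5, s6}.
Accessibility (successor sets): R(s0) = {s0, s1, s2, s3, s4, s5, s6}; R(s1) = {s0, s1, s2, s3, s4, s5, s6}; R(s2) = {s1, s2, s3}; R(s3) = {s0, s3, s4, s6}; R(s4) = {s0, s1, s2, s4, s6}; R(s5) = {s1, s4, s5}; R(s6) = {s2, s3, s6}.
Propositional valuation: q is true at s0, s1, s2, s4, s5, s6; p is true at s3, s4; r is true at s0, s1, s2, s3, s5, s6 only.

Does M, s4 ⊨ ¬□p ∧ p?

At s4: ¬□p is true, p is true, so ¬□p ∧ p is true.
  At s4: □p is false, so ¬□p is true.
    At s4: □p requires p at every successor {s0, s1, s2, s4, s6}.
      p fails at s0, so □p is false at s4.

Yes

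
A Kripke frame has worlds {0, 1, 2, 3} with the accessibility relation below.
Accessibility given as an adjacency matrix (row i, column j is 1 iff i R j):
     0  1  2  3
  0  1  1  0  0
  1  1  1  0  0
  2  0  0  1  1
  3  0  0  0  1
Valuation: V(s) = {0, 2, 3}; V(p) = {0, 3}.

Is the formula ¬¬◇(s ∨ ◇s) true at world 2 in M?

At 2: ¬◇(s ∨ ◇s) is false, so ¬¬◇(s ∨ ◇s) is true.
  At 2: ◇(s ∨ ◇s) is true, so ¬◇(s ∨ ◇s) is false.
    At 2: ◇(s ∨ ◇s) requires s ∨ ◇s at some successor in {2, 3}.
      s ∨ ◇s holds at 2, so ◇(s ∨ ◇s) is true at 2.

Yes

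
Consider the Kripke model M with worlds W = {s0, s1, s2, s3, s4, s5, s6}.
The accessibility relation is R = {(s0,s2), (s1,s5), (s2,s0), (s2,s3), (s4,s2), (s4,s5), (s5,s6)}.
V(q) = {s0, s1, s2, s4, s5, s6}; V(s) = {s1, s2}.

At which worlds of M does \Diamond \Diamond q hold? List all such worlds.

Let φ = \Diamond \Diamond q. Evaluate φ at each world:
  s0 (successors {s2}): φ is true.
  s1 (successors {s5}): φ is true.
  s2 (successors {s0, s3}): φ is true.
  s3 (successors ∅): φ is false.
  s4 (successors {s2, s5}): φ is true.
  s5 (successors {s6}): φ is false.
  s6 (successors ∅): φ is false.
For instance, at s4:
  At s4: \Diamond \Diamond q requires \Diamond q at some successor in {s2, s5}.
    \Diamond q holds at s2, so \Diamond \Diamond q is true at s4.
      At s2: \Diamond q requires q at some successor in {s0, s3}.
        q holds at s0, so \Diamond q is true at s2.
Satisfying worlds: {s0, s1, s2, s4}

s0, s1, s2, s4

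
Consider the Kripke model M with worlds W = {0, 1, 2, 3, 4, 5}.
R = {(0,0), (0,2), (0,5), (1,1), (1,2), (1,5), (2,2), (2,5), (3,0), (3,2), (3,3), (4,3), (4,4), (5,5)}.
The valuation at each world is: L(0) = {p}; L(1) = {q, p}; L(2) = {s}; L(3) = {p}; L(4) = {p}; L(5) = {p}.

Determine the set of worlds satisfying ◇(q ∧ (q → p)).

1

Let φ = ◇(q ∧ (q → p)). Evaluate φ at each world:
  0 (successors {0, 2, 5}): φ is false.
  1 (successors {1, 2, 5}): φ is true.
  2 (successors {2, 5}): φ is false.
  3 (successors {0, 2, 3}): φ is false.
  4 (successors {3, 4}): φ is false.
  5 (successors {5}): φ is false.
For instance, at 3:
  At 3: ◇(q ∧ (q → p)) requires q ∧ (q → p) at some successor in {0, 2, 3}.
    At 0: q ∧ (q → p) is false.
    At 2: q ∧ (q → p) is false.
    At 3: q ∧ (q → p) is false.
  So ◇(q ∧ (q → p)) is false at 3.
Satisfying worlds: {1}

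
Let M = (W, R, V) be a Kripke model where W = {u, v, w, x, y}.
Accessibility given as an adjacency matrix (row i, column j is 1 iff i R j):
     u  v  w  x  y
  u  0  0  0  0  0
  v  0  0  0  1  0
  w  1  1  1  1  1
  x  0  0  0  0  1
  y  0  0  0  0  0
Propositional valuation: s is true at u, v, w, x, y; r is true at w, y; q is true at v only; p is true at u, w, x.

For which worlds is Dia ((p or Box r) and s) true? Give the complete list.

Let φ = Dia ((p or Box r) and s). Evaluate φ at each world:
  u (successors ∅): φ is false.
  v (successors {x}): φ is true.
  w (successors {u, v, w, x, y}): φ is true.
  x (successors {y}): φ is true.
  y (successors ∅): φ is false.
For instance, at v:
  At v: Dia ((p or Box r) and s) requires (p or Box r) and s at some successor in {x}.
    (p or Box r) and s holds at x, so Dia ((p or Box r) and s) is true at v.
      At x: p or Box r is true, s is true, so (p or Box r) and s is true.
Satisfying worlds: {v, w, x}

v, w, x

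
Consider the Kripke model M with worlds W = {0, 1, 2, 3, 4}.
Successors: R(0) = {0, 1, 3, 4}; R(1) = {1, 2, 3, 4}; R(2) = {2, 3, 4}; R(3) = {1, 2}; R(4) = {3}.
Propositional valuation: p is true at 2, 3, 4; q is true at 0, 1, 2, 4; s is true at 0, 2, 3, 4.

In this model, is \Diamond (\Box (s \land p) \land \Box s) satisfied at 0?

Yes

At 0: \Diamond (\Box (s \land p) \land \Box s) requires \Box (s \land p) \land \Box s at some successor in {0, 1, 3, 4}.
  \Box (s \land p) \land \Box s holds at 4, so \Diamond (\Box (s \land p) \land \Box s) is true at 0.
    At 4: \Box (s \land p) is true, \Box s is true, so \Box (s \land p) \land \Box s is true.
      At 4: \Box (s \land p) requires s \land p at every successor {3}.
        At 3: s \land p is true.
      So \Box (s \land p) is true at 4.
      At 4: \Box s requires s at every successor {3}.
        At 3: s is true.
      So \Box s is true at 4.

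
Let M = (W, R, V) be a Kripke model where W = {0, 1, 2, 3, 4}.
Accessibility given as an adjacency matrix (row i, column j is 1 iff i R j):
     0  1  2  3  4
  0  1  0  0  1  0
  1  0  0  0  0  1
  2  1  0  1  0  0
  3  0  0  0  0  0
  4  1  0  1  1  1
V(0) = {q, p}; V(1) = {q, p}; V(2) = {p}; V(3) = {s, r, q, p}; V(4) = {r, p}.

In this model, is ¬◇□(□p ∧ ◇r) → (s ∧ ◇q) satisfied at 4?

At 4: ¬◇□(□p ∧ ◇r) is false, s ∧ ◇q is false, so ¬◇□(□p ∧ ◇r) → (s ∧ ◇q) is true.
  At 4: ◇□(□p ∧ ◇r) is true, so ¬◇□(□p ∧ ◇r) is false.
    At 4: ◇□(□p ∧ ◇r) requires □(□p ∧ ◇r) at some successor in {0, 2, 3, 4}.
      □(□p ∧ ◇r) holds at 3, so ◇□(□p ∧ ◇r) is true at 4.
  At 4: s is false, ◇q is true, so s ∧ ◇q is false.
    At 4: ◇q requires q at some successor in {0, 2, 3, 4}.
      q holds at 0, so ◇q is true at 4.

Yes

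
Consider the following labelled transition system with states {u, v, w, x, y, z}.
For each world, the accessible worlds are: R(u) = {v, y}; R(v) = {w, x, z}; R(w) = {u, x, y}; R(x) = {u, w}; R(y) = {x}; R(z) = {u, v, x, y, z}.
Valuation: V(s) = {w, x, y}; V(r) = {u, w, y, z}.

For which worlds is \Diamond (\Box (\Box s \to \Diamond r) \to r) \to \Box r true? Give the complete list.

Recall that \Box ψ holds at a world iff ψ holds at every accessible world, and \Diamond ψ holds iff ψ holds at some accessible world.
Let φ = \Diamond (\Box (\Box s \to \Diamond r) \to r) \to \Box r. Evaluate φ at each world:
  u (successors {v, y}): φ is false.
  v (successors {w, x, z}): φ is false.
  w (successors {u, x, y}): φ is false.
  x (successors {u, w}): φ is true.
  y (successors {x}): φ is true.
  z (successors {u, v, x, y, z}): φ is false.
For instance, at u:
  At u: \Diamond (\Box (\Box s \to \Diamond r) \to r) is true, \Box r is false, so \Diamond (\Box (\Box s \to \Diamond r) \to r) \to \Box r is false.
    At u: \Diamond (\Box (\Box s \to \Diamond r) \to r) requires \Box (\Box s \to \Diamond r) \to r at some successor in {v, y}.
      \Box (\Box s \to \Diamond r) \to r holds at y, so \Diamond (\Box (\Box s \to \Diamond r) \to r) is true at u.
    At u: \Box r requires r at every successor {v, y}.
      r fails at v, so \Box r is false at u.
Satisfying worlds: {x, y}

x, y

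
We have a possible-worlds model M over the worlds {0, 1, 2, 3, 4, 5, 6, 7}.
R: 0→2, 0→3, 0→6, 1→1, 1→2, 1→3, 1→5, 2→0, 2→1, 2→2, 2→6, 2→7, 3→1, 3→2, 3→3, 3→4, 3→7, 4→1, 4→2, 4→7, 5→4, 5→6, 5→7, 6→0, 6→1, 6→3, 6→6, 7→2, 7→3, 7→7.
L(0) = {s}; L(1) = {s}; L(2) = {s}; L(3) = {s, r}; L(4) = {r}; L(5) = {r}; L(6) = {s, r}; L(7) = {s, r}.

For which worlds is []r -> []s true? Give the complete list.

Recall that []ψ holds at a world iff ψ holds at every accessible world, and <>ψ holds iff ψ holds at some accessible world.
Let φ = []r -> []s. Evaluate φ at each world:
  0 (successors {2, 3, 6}): φ is true.
  1 (successors {1, 2, 3, 5}): φ is true.
  2 (successors {0, 1, 2, 6, 7}): φ is true.
  3 (successors {1, 2, 3, 4, 7}): φ is true.
  4 (successors {1, 2, 7}): φ is true.
  5 (successors {4, 6, 7}): φ is false.
  6 (successors {0, 1, 3, 6}): φ is true.
  7 (successors {2, 3, 7}): φ is true.
For instance, at 0:
  At 0: []r is false, []s is true, so []r -> []s is true.
    At 0: []r requires r at every successor {2, 3, 6}.
      r fails at 2, so []r is false at 0.
    At 0: []s requires s at every successor {2, 3, 6}.
      At 2: s is true.
      At 3: s is true.
      At 6: s is true.
    So []s is true at 0.
Satisfying worlds: {0, 1, 2, 3, 4, 6, 7}

0, 1, 2, 3, 4, 6, 7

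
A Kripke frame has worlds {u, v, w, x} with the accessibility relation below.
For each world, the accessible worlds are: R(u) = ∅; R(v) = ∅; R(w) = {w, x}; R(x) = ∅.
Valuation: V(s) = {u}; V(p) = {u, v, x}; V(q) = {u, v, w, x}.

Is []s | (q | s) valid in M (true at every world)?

Let φ = []s | (q | s). Evaluate φ at each world:
  u (successors ∅): φ is true.
  v (successors ∅): φ is true.
  w (successors {w, x}): φ is true.
  x (successors ∅): φ is true.
For instance, at w:
  At w: []s is false, q | s is true, so []s | (q | s) is true.
    At w: []s requires s at every successor {w, x}.
      s fails at w, so []s is false at w.

Yes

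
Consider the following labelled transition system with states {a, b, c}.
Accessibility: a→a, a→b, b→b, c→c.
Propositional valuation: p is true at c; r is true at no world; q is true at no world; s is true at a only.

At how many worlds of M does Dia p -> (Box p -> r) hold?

Let φ = Dia p -> (Box p -> r). Evaluate φ at each world:
  a (successors {a, b}): φ is true.
  b (successors {b}): φ is true.
  c (successors {c}): φ is false.
For instance, at c:
  At c: Dia p is true, Box p -> r is false, so Dia p -> (Box p -> r) is false.
    At c: Dia p requires p at some successor in {c}.
      p holds at c, so Dia p is true at c.
    At c: Box p is true, r is false, so Box p -> r is false.
      At c: Box p requires p at every successor {c}.
        At c: p is true.
      So Box p is true at c.
Satisfying worlds: {a, b}

2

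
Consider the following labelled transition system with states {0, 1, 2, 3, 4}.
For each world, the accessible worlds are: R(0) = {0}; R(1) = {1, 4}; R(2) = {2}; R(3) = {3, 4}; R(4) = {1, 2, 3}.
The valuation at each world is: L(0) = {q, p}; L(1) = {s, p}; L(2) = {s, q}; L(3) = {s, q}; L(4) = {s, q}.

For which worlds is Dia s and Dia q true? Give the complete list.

Let φ = Dia s and Dia q. Evaluate φ at each world:
  0 (successors {0}): φ is false.
  1 (successors {1, 4}): φ is true.
  2 (successors {2}): φ is true.
  3 (successors {3, 4}): φ is true.
  4 (successors {1, 2, 3}): φ is true.
For instance, at 3:
  At 3: Dia s is true, Dia q is true, so Dia s and Dia q is true.
    At 3: Dia s requires s at some successor in {3, 4}.
      s holds at 3, so Dia s is true at 3.
    At 3: Dia q requires q at some successor in {3, 4}.
      q holds at 3, so Dia q is true at 3.
Satisfying worlds: {1, 2, 3, 4}

1, 2, 3, 4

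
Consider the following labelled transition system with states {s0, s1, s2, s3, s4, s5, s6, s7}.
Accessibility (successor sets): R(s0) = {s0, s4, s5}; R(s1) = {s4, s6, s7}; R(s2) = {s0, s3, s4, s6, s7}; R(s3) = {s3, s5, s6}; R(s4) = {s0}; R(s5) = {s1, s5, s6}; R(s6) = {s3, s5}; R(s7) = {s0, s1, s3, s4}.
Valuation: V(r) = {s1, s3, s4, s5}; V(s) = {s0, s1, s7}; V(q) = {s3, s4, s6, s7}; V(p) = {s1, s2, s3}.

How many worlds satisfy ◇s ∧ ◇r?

5

Let φ = ◇s ∧ ◇r. Evaluate φ at each world:
  s0 (successors {s0, s4, s5}): φ is true.
  s1 (successors {s4, s6, s7}): φ is true.
  s2 (successors {s0, s3, s4, s6, s7}): φ is true.
  s3 (successors {s3, s5, s6}): φ is false.
  s4 (successors {s0}): φ is false.
  s5 (successors {s1, s5, s6}): φ is true.
  s6 (successors {s3, s5}): φ is false.
  s7 (successors {s0, s1, s3, s4}): φ is true.
For instance, at s1:
  At s1: ◇s is true, ◇r is true, so ◇s ∧ ◇r is true.
    At s1: ◇s requires s at some successor in {s4, s6, s7}.
      s holds at s7, so ◇s is true at s1.
    At s1: ◇r requires r at some successor in {s4, s6, s7}.
      r holds at s4, so ◇r is true at s1.
Satisfying worlds: {s0, s1, s2, s5, s7}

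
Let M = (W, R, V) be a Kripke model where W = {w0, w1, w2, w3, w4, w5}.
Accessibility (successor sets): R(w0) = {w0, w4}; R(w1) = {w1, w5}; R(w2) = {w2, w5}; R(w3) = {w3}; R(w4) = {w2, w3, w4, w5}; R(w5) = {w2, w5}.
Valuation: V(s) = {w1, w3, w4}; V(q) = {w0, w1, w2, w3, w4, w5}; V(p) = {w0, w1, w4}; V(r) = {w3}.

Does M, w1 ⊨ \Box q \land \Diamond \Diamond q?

Yes

At w1: \Box q is true, \Diamond \Diamond q is true, so \Box q \land \Diamond \Diamond q is true.
  At w1: \Box q requires q at every successor {w1, w5}.
    At w1: q is true.
    At w5: q is true.
  So \Box q is true at w1.
  At w1: \Diamond \Diamond q requires \Diamond q at some successor in {w1, w5}.
    \Diamond q holds at w1, so \Diamond \Diamond q is true at w1.
      At w1: \Diamond q requires q at some successor in {w1, w5}.
        q holds at w1, so \Diamond q is true at w1.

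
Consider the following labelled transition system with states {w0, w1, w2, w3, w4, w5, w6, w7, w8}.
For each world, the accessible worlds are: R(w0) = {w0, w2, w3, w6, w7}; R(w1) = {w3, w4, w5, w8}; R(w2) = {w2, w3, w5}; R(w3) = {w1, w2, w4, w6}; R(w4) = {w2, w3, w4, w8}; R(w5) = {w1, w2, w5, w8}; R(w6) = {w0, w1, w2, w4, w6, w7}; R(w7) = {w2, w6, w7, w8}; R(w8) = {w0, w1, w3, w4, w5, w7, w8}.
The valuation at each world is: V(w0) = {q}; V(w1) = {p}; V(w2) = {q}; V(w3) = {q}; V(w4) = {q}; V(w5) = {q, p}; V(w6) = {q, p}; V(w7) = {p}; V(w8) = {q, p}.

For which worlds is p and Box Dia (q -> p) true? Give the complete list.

Let φ = p and Box Dia (q -> p). Evaluate φ at each world:
  w0 (successors {w0, w2, w3, w6, w7}): φ is false.
  w1 (successors {w3, w4, w5, w8}): φ is true.
  w2 (successors {w2, w3, w5}): φ is false.
  w3 (successors {w1, w2, w4, w6}): φ is false.
  w4 (successors {w2, w3, w4, w8}): φ is false.
  w5 (successors {w1, w2, w5, w8}): φ is true.
  w6 (successors {w0, w1, w2, w4, w6, w7}): φ is true.
  w7 (successors {w2, w6, w7, w8}): φ is true.
  w8 (successors {w0, w1, w3, w4, w5, w7, w8}): φ is true.
For instance, at w5:
  At w5: p is true, Box Dia (q -> p) is true, so p and Box Dia (q -> p) is true.
    At w5: Box Dia (q -> p) requires Dia (q -> p) at every successor {w1, w2, w5, w8}.
      At w1: Dia (q -> p) is true.
      At w2: Dia (q -> p) is true.
      At w5: Dia (q -> p) is true.
      At w8: Dia (q -> p) is true.
    So Box Dia (q -> p) is true at w5.
Satisfying worlds: {w1, w5, w6, w7, w8}

w1, w5, w6, w7, w8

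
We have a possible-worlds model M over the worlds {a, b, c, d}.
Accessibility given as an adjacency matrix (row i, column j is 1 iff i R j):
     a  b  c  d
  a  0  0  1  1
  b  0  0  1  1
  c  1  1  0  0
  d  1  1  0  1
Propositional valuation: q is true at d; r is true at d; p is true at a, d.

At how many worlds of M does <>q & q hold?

Let φ = <>q & q. Evaluate φ at each world:
  a (successors {c, d}): φ is false.
  b (successors {c, d}): φ is false.
  c (successors {a, b}): φ is false.
  d (successors {a, b, d}): φ is true.
For instance, at c:
  At c: <>q is false, q is false, so <>q & q is false.
    At c: <>q requires q at some successor in {a, b}.
      At a: q is false.
      At b: q is false.
    So <>q is false at c.
Satisfying worlds: {d}

1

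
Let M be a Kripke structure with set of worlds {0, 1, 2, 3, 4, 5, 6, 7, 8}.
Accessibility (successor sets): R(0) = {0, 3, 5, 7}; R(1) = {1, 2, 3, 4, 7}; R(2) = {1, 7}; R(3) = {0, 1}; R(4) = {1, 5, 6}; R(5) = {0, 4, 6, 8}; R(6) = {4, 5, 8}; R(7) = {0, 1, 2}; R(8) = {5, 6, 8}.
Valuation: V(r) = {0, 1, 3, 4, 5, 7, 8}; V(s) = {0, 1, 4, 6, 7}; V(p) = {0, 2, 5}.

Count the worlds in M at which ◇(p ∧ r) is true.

Let φ = ◇(p ∧ r). Evaluate φ at each world:
  0 (successors {0, 3, 5, 7}): φ is true.
  1 (successors {1, 2, 3, 4, 7}): φ is false.
  2 (successors {1, 7}): φ is false.
  3 (successors {0, 1}): φ is true.
  4 (successors {1, 5, 6}): φ is true.
  5 (successors {0, 4, 6, 8}): φ is true.
  6 (successors {4, 5, 8}): φ is true.
  7 (successors {0, 1, 2}): φ is true.
  8 (successors {5, 6, 8}): φ is true.
For instance, at 4:
  At 4: ◇(p ∧ r) requires p ∧ r at some successor in {1, 5, 6}.
    p ∧ r holds at 5, so ◇(p ∧ r) is true at 4.
Satisfying worlds: {0, 3, 4, 5, 6, 7, 8}

7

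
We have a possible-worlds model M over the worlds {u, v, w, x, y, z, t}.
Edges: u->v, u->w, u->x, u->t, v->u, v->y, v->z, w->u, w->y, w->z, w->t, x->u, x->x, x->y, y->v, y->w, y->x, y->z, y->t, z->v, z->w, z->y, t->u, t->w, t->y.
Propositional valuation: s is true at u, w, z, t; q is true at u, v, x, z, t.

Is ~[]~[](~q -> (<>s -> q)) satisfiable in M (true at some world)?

Let φ = ~[]~[](~q -> (<>s -> q)). Evaluate φ at each world:
  u (successors {v, w, x, t}): φ is false.
  v (successors {u, y, z}): φ is false.
  w (successors {u, y, z, t}): φ is false.
  x (successors {u, x, y}): φ is false.
  y (successors {v, w, x, z, t}): φ is false.
  z (successors {v, w, y}): φ is false.
  t (successors {u, w, y}): φ is false.
For instance, at t:
  At t: []~[](~q -> (<>s -> q)) is true, so ~[]~[](~q -> (<>s -> q)) is false.
    At t: []~[](~q -> (<>s -> q)) requires ~[](~q -> (<>s -> q)) at every successor {u, w, y}.
      At u: ~[](~q -> (<>s -> q)) is true.
      At w: ~[](~q -> (<>s -> q)) is true.
      At y: ~[](~q -> (<>s -> q)) is true.
    So []~[](~q -> (<>s -> q)) is true at t.

No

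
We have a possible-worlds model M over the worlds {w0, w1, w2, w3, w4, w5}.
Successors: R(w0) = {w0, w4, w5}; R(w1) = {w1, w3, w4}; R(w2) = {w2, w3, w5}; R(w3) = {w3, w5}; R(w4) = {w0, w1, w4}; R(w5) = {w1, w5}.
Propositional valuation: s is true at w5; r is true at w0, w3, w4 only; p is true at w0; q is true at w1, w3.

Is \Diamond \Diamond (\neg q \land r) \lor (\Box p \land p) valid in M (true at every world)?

Recall that \Box ψ holds at a world iff ψ holds at every accessible world, and \Diamond ψ holds iff ψ holds at some accessible world.
Let φ = \Diamond \Diamond (\neg q \land r) \lor (\Box p \land p). Evaluate φ at each world:
  w0 (successors {w0, w4, w5}): φ is true.
  w1 (successors {w1, w3, w4}): φ is true.
  w2 (successors {w2, w3, w5}): φ is false.
  w3 (successors {w3, w5}): φ is false.
  w4 (successors {w0, w1, w4}): φ is true.
  w5 (successors {w1, w5}): φ is true.
Detail at w2 (counterexample):
  At w2: \Diamond \Diamond (\neg q \land r) is false, \Box p \land p is false, so \Diamond \Diamond (\neg q \land r) \lor (\Box p \land p) is false.
    At w2: \Diamond \Diamond (\neg q \land r) requires \Diamond (\neg q \land r) at some successor in {w2, w3, w5}.
      At w2: \Diamond (\neg q \land r) is false.
      At w3: \Diamond (\neg q \land r) is false.
      At w5: \Diamond (\neg q \land r) is false.
    So \Diamond \Diamond (\neg q \land r) is false at w2.
    At w2: \Box p is false, p is false, so \Box p \land p is false.
      At w2: \Box p requires p at every successor {w2, w3, w5}.
        p fails at w2, so \Box p is false at w2.

No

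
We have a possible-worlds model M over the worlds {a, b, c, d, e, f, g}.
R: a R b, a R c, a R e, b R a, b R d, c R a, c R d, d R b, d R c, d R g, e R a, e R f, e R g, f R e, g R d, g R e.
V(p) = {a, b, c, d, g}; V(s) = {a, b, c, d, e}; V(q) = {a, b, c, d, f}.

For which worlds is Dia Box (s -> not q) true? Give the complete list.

Let φ = Dia Box (s -> not q). Evaluate φ at each world:
  a (successors {b, c, e}): φ is false.
  b (successors {a, d}): φ is false.
  c (successors {a, d}): φ is false.
  d (successors {b, c, g}): φ is false.
  e (successors {a, f, g}): φ is true.
  f (successors {e}): φ is false.
  g (successors {d, e}): φ is false.
For instance, at f:
  At f: Dia Box (s -> not q) requires Box (s -> not q) at some successor in {e}.
    At e: Box (s -> not q) is false.
  So Dia Box (s -> not q) is false at f.
Satisfying worlds: {e}

e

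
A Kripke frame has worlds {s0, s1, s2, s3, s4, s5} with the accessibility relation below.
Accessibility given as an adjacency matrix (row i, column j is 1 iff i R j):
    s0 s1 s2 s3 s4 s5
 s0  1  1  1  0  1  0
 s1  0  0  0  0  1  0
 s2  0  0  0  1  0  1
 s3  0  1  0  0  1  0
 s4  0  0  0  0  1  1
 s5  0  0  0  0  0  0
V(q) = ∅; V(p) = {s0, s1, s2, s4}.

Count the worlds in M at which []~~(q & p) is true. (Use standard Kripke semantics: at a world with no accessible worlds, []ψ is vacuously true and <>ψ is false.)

Let φ = []~~(q & p). Evaluate φ at each world:
  s0 (successors {s0, s1, s2, s4}): φ is false.
  s1 (successors {s4}): φ is false.
  s2 (successors {s3, s5}): φ is false.
  s3 (successors {s1, s4}): φ is false.
  s4 (successors {s4, s5}): φ is false.
  s5 (successors ∅): φ is true.
For instance, at s0:
  At s0: []~~(q & p) requires ~~(q & p) at every successor {s0, s1, s2, s4}.
    ~~(q & p) fails at s0, so []~~(q & p) is false at s0.
Satisfying worlds: {s5}

1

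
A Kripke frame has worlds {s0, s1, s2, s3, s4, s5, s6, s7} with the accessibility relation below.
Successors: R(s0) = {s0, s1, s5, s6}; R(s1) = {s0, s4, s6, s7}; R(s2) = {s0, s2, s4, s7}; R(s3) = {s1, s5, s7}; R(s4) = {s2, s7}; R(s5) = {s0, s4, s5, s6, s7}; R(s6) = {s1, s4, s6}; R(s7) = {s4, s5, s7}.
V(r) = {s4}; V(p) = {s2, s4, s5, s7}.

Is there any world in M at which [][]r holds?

No

Let φ = [][]r. Evaluate φ at each world:
  s0 (successors {s0, s1, s5, s6}): φ is false.
  s1 (successors {s0, s4, s6, s7}): φ is false.
  s2 (successors {s0, s2, s4, s7}): φ is false.
  s3 (successors {s1, s5, s7}): φ is false.
  s4 (successors {s2, s7}): φ is false.
  s5 (successors {s0, s4, s5, s6, s7}): φ is false.
  s6 (successors {s1, s4, s6}): φ is false.
  s7 (successors {s4, s5, s7}): φ is false.
For instance, at s6:
  At s6: [][]r requires []r at every successor {s1, s4, s6}.
    []r fails at s1, so [][]r is false at s6.
      At s1: []r requires r at every successor {s0, s4, s6, s7}.
        r fails at s0, so []r is false at s1.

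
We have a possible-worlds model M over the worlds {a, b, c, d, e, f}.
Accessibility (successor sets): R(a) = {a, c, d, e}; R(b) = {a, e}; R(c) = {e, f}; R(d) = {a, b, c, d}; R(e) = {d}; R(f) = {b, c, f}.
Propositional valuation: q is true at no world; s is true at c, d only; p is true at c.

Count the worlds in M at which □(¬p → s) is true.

1

Let φ = □(¬p → s). Evaluate φ at each world:
  a (successors {a, c, d, e}): φ is false.
  b (successors {a, e}): φ is false.
  c (successors {e, f}): φ is false.
  d (successors {a, b, c, d}): φ is false.
  e (successors {d}): φ is true.
  f (successors {b, c, f}): φ is false.
For instance, at b:
  At b: □(¬p → s) requires ¬p → s at every successor {a, e}.
    ¬p → s fails at a, so □(¬p → s) is false at b.
Satisfying worlds: {e}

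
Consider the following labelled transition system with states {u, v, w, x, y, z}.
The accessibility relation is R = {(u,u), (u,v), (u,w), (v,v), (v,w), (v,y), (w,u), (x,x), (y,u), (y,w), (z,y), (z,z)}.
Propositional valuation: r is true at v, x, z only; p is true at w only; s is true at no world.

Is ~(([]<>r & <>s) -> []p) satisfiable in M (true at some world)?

Let φ = ~(([]<>r & <>s) -> []p). Evaluate φ at each world:
  u (successors {u, v, w}): φ is false.
  v (successors {v, w, y}): φ is false.
  w (successors {u}): φ is false.
  x (successors {x}): φ is false.
  y (successors {u, w}): φ is false.
  z (successors {y, z}): φ is false.
For instance, at x:
  At x: ([]<>r & <>s) -> []p is true, so ~(([]<>r & <>s) -> []p) is false.
    At x: []<>r & <>s is false, []p is false, so ([]<>r & <>s) -> []p is true.
      At x: []<>r is true, <>s is false, so []<>r & <>s is false.
      At x: []p requires p at every successor {x}.
        p fails at x, so []p is false at x.

No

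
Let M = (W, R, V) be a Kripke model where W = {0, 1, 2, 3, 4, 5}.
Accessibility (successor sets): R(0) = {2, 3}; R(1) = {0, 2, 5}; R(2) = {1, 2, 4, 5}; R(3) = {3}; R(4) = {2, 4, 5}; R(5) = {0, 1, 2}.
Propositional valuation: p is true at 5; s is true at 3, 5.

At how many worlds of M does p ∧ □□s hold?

Let φ = p ∧ □□s. Evaluate φ at each world:
  0 (successors {2, 3}): φ is false.
  1 (successors {0, 2, 5}): φ is false.
  2 (successors {1, 2, 4, 5}): φ is false.
  3 (successors {3}): φ is false.
  4 (successors {2, 4, 5}): φ is false.
  5 (successors {0, 1, 2}): φ is false.
For instance, at 5:
  At 5: p is true, □□s is false, so p ∧ □□s is false.
    At 5: □□s requires □s at every successor {0, 1, 2}.
      □s fails at 0, so □□s is false at 5.
Satisfying worlds: none.

0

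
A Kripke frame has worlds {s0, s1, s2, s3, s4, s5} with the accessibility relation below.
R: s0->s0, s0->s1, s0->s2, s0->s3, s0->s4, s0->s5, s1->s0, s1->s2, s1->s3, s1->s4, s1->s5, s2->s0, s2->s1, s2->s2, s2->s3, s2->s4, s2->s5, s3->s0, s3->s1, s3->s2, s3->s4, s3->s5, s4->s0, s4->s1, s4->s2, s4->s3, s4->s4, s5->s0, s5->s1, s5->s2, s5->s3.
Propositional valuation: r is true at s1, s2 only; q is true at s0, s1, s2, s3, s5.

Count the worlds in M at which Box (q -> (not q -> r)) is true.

6

Let φ = Box (q -> (not q -> r)). Evaluate φ at each world:
  s0 (successors {s0, s1, s2, s3, s4, s5}): φ is true.
  s1 (successors {s0, s2, s3, s4, s5}): φ is true.
  s2 (successors {s0, s1, s2, s3, s4, s5}): φ is true.
  s3 (successors {s0, s1, s2, s4, s5}): φ is true.
  s4 (successors {s0, s1, s2, s3, s4}): φ is true.
  s5 (successors {s0, s1, s2, s3}): φ is true.
For instance, at s4:
  At s4: Box (q -> (not q -> r)) requires q -> (not q -> r) at every successor {s0, s1, s2, s3, s4}.
    At s0: q -> (not q -> r) is true.
    At s1: q -> (not q -> r) is true.
    At s2: q -> (not q -> r) is true.
    At s3: q -> (not q -> r) is true.
    At s4: q -> (not q -> r) is true.
  So Box (q -> (not q -> r)) is true at s4.
Satisfying worlds: {s0, s1, s2, s3, s4, s5}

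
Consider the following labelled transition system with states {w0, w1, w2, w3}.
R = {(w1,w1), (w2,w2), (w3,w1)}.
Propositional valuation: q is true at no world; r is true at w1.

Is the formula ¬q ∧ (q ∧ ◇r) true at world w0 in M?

No

Recall that ◇ψ holds at a world iff ψ holds at some accessible world.
At w0: ¬q is true, q ∧ ◇r is false, so ¬q ∧ (q ∧ ◇r) is false.
  At w0: q is false, ◇r is false, so q ∧ ◇r is false.
    At w0: no accessible worlds, so ◇r is false.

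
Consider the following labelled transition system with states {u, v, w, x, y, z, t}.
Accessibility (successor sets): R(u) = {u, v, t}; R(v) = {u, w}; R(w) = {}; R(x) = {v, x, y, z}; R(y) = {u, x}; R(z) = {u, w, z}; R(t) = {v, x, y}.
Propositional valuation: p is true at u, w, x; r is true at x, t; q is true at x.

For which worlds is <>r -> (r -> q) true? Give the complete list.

Let φ = <>r -> (r -> q). Evaluate φ at each world:
  u (successors {u, v, t}): φ is true.
  v (successors {u, w}): φ is true.
  w (successors ∅): φ is true.
  x (successors {v, x, y, z}): φ is true.
  y (successors {u, x}): φ is true.
  z (successors {u, w, z}): φ is true.
  t (successors {v, x, y}): φ is false.
For instance, at z:
  At z: <>r is false, r -> q is true, so <>r -> (r -> q) is true.
    At z: <>r requires r at some successor in {u, w, z}.
      At u: r is false.
      At w: r is false.
      At z: r is false.
    So <>r is false at z.
Satisfying worlds: {u, v, w, x, y, z}

u, v, w, x, y, z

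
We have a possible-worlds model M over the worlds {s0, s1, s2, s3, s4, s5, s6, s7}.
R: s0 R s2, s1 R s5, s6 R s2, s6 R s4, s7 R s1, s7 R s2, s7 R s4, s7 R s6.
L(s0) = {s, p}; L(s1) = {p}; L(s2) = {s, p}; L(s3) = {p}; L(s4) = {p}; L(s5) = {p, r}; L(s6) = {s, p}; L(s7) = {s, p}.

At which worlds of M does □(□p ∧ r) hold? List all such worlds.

Recall that □ψ holds at a world iff ψ holds at every accessible world, and ◇ψ holds iff ψ holds at some accessible world.
Let φ = □(□p ∧ r). Evaluate φ at each world:
  s0 (successors {s2}): φ is false.
  s1 (successors {s5}): φ is true.
  s2 (successors ∅): φ is true.
  s3 (successors ∅): φ is true.
  s4 (successors ∅): φ is true.
  s5 (successors ∅): φ is true.
  s6 (successors {s2, s4}): φ is false.
  s7 (successors {s1, s2, s4, s6}): φ is false.
For instance, at s6:
  At s6: □(□p ∧ r) requires □p ∧ r at every successor {s2, s4}.
    □p ∧ r fails at s2, so □(□p ∧ r) is false at s6.
      At s2: □p is true, r is false, so □p ∧ r is false.
Satisfying worlds: {s1, s2, s3, s4, s5}

s1, s2, s3, s4, s5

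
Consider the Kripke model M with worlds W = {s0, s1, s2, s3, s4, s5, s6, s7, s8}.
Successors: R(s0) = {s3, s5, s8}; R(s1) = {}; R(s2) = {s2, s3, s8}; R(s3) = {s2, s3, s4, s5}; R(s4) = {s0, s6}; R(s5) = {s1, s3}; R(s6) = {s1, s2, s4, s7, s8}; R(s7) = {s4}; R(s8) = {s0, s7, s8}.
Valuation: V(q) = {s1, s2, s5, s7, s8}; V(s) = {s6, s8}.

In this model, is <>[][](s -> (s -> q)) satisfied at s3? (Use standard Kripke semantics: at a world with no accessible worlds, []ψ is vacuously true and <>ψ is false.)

At s3: <>[][](s -> (s -> q)) requires [][](s -> (s -> q)) at some successor in {s2, s3, s4, s5}.
  [][](s -> (s -> q)) holds at s2, so <>[][](s -> (s -> q)) is true at s3.
    At s2: [][](s -> (s -> q)) requires [](s -> (s -> q)) at every successor {s2, s3, s8}.
      At s2: [](s -> (s -> q)) is true.
      At s3: [](s -> (s -> q)) is true.
      At s8: [](s -> (s -> q)) is true.
    So [][](s -> (s -> q)) is true at s2.

Yes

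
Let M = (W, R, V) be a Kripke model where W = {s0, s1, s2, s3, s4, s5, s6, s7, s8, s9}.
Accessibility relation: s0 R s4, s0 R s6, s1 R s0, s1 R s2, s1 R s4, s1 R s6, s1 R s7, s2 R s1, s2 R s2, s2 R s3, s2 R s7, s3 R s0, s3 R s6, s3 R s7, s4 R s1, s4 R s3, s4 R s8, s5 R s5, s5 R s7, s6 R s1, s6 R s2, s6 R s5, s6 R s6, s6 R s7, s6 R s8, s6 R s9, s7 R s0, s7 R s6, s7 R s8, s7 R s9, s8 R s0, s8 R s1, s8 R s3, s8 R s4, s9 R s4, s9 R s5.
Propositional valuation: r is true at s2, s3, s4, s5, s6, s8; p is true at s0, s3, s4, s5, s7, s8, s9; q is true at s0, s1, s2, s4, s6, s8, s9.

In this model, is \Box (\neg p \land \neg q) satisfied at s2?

No

At s2: \Box (\neg p \land \neg q) requires \neg p \land \neg q at every successor {s1, s2, s3, s7}.
  \neg p \land \neg q fails at s1, so \Box (\neg p \land \neg q) is false at s2.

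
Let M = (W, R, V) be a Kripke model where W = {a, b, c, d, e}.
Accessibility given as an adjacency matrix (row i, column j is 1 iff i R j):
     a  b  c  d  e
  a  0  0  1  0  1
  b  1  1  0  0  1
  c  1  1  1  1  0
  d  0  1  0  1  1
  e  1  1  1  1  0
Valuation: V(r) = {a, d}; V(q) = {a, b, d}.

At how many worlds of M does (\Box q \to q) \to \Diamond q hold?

4

Let φ = (\Box q \to q) \to \Diamond q. Evaluate φ at each world:
  a (successors {c, e}): φ is false.
  b (successors {a, b, e}): φ is true.
  c (successors {a, b, c, d}): φ is true.
  d (successors {b, d, e}): φ is true.
  e (successors {a, b, c, d}): φ is true.
For instance, at c:
  At c: \Box q \to q is true, \Diamond q is true, so (\Box q \to q) \to \Diamond q is true.
    At c: \Box q is false, q is false, so \Box q \to q is true.
      At c: \Box q requires q at every successor {a, b, c, d}.
        q fails at c, so \Box q is false at c.
    At c: \Diamond q requires q at some successor in {a, b, c, d}.
      q holds at a, so \Diamond q is true at c.
Satisfying worlds: {b, c, d, e}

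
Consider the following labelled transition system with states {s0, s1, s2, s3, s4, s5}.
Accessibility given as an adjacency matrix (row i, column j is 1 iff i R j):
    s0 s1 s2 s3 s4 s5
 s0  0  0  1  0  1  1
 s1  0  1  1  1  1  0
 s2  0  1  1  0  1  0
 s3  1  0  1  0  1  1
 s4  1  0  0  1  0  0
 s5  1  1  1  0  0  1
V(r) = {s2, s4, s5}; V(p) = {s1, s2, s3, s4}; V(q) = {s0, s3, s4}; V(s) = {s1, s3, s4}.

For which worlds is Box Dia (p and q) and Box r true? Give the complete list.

none

Let φ = Box Dia (p and q) and Box r. Evaluate φ at each world:
  s0 (successors {s2, s4, s5}): φ is false.
  s1 (successors {s1, s2, s3, s4}): φ is false.
  s2 (successors {s1, s2, s4}): φ is false.
  s3 (successors {s0, s2, s4, s5}): φ is false.
  s4 (successors {s0, s3}): φ is false.
  s5 (successors {s0, s1, s2, s5}): φ is false.
For instance, at s1:
  At s1: Box Dia (p and q) is true, Box r is false, so Box Dia (p and q) and Box r is false.
    At s1: Box Dia (p and q) requires Dia (p and q) at every successor {s1, s2, s3, s4}.
      At s1: Dia (p and q) is true.
      At s2: Dia (p and q) is true.
      At s3: Dia (p and q) is true.
      At s4: Dia (p and q) is true.
    So Box Dia (p and q) is true at s1.
    At s1: Box r requires r at every successor {s1, s2, s3, s4}.
      r fails at s1, so Box r is false at s1.
Satisfying worlds: none.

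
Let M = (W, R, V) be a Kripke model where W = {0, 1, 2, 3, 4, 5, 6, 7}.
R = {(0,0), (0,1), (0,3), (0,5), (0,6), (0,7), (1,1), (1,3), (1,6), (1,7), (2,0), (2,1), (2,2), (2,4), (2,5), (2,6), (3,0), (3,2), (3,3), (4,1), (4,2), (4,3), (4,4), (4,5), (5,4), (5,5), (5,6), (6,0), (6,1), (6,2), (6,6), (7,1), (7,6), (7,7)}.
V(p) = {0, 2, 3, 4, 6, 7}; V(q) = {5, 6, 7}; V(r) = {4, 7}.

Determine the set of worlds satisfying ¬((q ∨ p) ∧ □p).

Let φ = ¬((q ∨ p) ∧ □p). Evaluate φ at each world:
  0 (successors {0, 1, 3, 5, 6, 7}): φ is true.
  1 (successors {1, 3, 6, 7}): φ is true.
  2 (successors {0, 1, 2, 4, 5, 6}): φ is true.
  3 (successors {0, 2, 3}): φ is false.
  4 (successors {1, 2, 3, 4, 5}): φ is true.
  5 (successors {4, 5, 6}): φ is true.
  6 (successors {0, 1, 2, 6}): φ is true.
  7 (successors {1, 6, 7}): φ is true.
For instance, at 5:
  At 5: (q ∨ p) ∧ □p is false, so ¬((q ∨ p) ∧ □p) is true.
    At 5: q ∨ p is true, □p is false, so (q ∨ p) ∧ □p is false.
      At 5: □p requires p at every successor {4, 5, 6}.
        p fails at 5, so □p is false at 5.
Satisfying worlds: {0, 1, 2, 4, 5, 6, 7}

0, 1, 2, 4, 5, 6, 7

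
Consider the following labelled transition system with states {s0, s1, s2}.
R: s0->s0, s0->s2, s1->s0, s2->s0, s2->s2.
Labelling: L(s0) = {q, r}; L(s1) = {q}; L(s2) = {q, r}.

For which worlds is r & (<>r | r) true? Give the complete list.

s0, s2

Let φ = r & (<>r | r). Evaluate φ at each world:
  s0 (successors {s0, s2}): φ is true.
  s1 (successors {s0}): φ is false.
  s2 (successors {s0, s2}): φ is true.
For instance, at s2:
  At s2: r is true, <>r | r is true, so r & (<>r | r) is true.
    At s2: <>r is true, r is true, so <>r | r is true.
      At s2: <>r requires r at some successor in {s0, s2}.
        r holds at s0, so <>r is true at s2.
Satisfying worlds: {s0, s2}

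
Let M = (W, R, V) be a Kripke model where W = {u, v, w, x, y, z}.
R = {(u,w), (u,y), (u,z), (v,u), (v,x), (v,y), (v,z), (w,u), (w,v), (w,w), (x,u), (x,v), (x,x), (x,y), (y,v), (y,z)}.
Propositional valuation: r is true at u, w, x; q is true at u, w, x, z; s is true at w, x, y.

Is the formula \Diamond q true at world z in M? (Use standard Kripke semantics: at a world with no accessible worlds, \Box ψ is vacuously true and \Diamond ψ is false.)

Recall that \Diamond ψ holds at a world iff ψ holds at some accessible world.
At z: no accessible worlds, so \Diamond q is false.

No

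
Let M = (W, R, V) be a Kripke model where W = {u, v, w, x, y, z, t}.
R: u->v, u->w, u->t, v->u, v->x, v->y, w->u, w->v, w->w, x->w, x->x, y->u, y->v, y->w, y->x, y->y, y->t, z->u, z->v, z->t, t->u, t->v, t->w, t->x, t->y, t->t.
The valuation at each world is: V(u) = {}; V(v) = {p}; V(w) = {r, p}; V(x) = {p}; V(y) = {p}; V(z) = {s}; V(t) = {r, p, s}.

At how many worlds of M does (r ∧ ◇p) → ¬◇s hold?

Let φ = (r ∧ ◇p) → ¬◇s. Evaluate φ at each world:
  u (successors {v, w, t}): φ is true.
  v (successors {u, x, y}): φ is true.
  w (successors {u, v, w}): φ is true.
  x (successors {w, x}): φ is true.
  y (successors {u, v, w, x, y, t}): φ is true.
  z (successors {u, v, t}): φ is true.
  t (successors {u, v, w, x, y, t}): φ is false.
For instance, at y:
  At y: r ∧ ◇p is false, ¬◇s is false, so (r ∧ ◇p) → ¬◇s is true.
    At y: r is false, ◇p is true, so r ∧ ◇p is false.
      At y: ◇p requires p at some successor in {u, v, w, x, y, t}.
        p holds at v, so ◇p is true at y.
    At y: ◇s is true, so ¬◇s is false.
      At y: ◇s requires s at some successor in {u, v, w, x, y, t}.
        s holds at t, so ◇s is true at y.
Satisfying worlds: {u, v, w, x, y, z}

6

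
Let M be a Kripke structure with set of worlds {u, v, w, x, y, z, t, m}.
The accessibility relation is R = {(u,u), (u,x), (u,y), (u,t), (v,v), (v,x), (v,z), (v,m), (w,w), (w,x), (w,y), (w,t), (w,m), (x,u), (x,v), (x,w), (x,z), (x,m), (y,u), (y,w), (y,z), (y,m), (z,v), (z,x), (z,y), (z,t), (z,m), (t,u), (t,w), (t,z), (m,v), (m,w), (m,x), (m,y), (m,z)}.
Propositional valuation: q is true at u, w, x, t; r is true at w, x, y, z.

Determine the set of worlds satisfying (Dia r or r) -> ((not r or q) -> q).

u, w, x, y, z, t

Let φ = (Dia r or r) -> ((not r or q) -> q). Evaluate φ at each world:
  u (successors {u, x, y, t}): φ is true.
  v (successors {v, x, z, m}): φ is false.
  w (successors {w, x, y, t, m}): φ is true.
  x (successors {u, v, w, z, m}): φ is true.
  y (successors {u, w, z, m}): φ is true.
  z (successors {v, x, y, t, m}): φ is true.
  t (successors {u, w, z}): φ is true.
  m (successors {v, w, x, y, z}): φ is false.
For instance, at t:
  At t: Dia r or r is true, (not r or q) -> q is true, so (Dia r or r) -> ((not r or q) -> q) is true.
    At t: Dia r is true, r is false, so Dia r or r is true.
      At t: Dia r requires r at some successor in {u, w, z}.
        r holds at w, so Dia r is true at t.
Satisfying worlds: {u, w, x, y, z, t}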